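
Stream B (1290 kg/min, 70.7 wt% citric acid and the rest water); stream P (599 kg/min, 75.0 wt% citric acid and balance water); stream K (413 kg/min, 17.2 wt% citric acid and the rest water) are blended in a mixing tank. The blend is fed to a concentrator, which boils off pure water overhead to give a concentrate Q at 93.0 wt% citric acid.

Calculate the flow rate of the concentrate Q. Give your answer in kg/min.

citric acid entering = 1290×0.707 + 599×0.750 + 413×0.172 = 1432.3 kg/min.
All citric acid reports to Q, so Q = 1432.3/0.930 = 1540.1 kg/min.

1540 kg/min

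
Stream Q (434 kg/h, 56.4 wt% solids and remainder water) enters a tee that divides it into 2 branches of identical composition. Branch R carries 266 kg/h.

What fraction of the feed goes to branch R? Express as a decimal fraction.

0.613

Fraction to R = 266/434 = 0.6129.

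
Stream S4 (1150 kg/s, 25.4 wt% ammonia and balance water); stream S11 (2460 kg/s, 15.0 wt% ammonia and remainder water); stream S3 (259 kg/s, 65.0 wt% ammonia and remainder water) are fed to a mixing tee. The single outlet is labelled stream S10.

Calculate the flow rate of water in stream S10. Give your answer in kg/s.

water out = water in = 1150×0.746 + 2460×0.850 + 259×0.350 = 3039.6 kg/s.

3040 kg/s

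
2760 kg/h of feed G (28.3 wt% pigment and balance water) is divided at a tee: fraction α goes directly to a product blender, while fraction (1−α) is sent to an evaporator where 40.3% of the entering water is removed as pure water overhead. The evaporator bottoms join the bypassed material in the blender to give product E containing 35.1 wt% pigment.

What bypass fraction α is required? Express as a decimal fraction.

0.330

All 2760×0.283 = 781.08 kg/h of pigment reaches E, so E = 781.08/0.351 = 2225.3 kg/h and vapour = 534.7 kg/h.
The evaporator receives (1−α)·2760 of feed at 0.717 water and removes 0.403 of that water:
0.403×0.717×(1−α)×2760 = 534.7
(1−α) = 534.7/797.5 = 0.6705;  α = 0.3295.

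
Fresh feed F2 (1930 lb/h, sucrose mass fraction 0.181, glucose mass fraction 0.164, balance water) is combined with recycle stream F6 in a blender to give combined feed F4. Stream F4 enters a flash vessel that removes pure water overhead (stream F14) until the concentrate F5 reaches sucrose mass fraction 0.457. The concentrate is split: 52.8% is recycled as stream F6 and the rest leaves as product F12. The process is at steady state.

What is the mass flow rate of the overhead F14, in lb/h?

1166 lb/h

Overall sucrose balance (none leaves overhead): sucrose in fresh feed = sucrose in product, i.e. 1930×0.181 = (1−0.528)·F5·0.457.
F5 = 349.33/(0.457×0.472) = 1619.5 lb/h.
Recycle F6 = 0.528×1619.5 = 855.09 lb/h.
Combined feed F4 = 1930 + 855.09 = 2785.1 lb/h.
Overhead F14 = F4 − F5 = 2785.1 − 1619.5 = 1165.6 lb/h.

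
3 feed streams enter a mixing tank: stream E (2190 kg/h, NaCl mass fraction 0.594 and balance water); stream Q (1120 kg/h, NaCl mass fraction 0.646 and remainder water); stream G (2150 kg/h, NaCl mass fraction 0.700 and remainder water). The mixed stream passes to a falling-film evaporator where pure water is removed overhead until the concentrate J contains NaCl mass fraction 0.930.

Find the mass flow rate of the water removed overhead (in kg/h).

1665 kg/h

NaCl entering = 2190×0.594 + 1120×0.646 + 2150×0.700 = 3529.4 kg/h.
All NaCl reports to J, so J = 3529.4/0.930 = 3795 kg/h.
Total feed = 5460 kg/h; overhead = 5460 − 3795 = 1665 kg/h.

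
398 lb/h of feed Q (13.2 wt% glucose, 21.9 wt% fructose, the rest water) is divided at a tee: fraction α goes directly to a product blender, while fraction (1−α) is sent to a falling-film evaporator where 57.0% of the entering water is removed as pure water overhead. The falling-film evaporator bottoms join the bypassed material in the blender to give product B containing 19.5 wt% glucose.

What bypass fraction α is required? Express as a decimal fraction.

0.127

All 398×0.132 = 52.536 lb/h of glucose reaches B, so B = 52.536/0.195 = 269.42 lb/h and vapour = 128.58 lb/h.
The evaporator receives (1−α)·398 of feed at 0.649 water and removes 0.570 of that water:
0.570×0.649×(1−α)×398 = 128.58
(1−α) = 128.58/147.23 = 0.8733;  α = 0.1267.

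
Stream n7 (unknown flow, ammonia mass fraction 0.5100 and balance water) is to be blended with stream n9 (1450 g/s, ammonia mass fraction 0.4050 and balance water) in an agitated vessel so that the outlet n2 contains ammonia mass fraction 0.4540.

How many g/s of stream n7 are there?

Let n7 be the unknown flow. Total out = 1450 + n7.
ammonia balance: 587.25 + 0.510·n7 = 0.454·(1450 + n7)
(0.510 − 0.454)·n7 = 0.454×1450 − 587.25 = 71.05
n7 = 71.05 / 0.056 = 1268.8 g/s

1269 g/s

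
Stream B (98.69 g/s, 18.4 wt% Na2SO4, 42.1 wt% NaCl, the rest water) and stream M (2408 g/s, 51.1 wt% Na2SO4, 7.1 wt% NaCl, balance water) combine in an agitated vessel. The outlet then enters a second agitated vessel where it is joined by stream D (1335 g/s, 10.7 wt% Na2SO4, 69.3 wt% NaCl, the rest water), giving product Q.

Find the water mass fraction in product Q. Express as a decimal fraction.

0.342

Overall, product flow = 3841.7 g/s.
water in = 98.69×0.395 + 2408×0.418 + 1335×0.200 = 1312.5 g/s.
water fraction in Q = 0.342.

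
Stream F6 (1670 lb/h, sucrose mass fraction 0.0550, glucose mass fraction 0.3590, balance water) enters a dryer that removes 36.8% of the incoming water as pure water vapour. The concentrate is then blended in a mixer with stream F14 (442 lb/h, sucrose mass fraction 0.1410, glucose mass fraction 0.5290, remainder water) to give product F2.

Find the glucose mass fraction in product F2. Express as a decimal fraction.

Vapour removed = 0.368×0.586×1670 = 360.13 lb/h; concentrate = 1309.9 lb/h.
glucose reaching the mixer = 599.53 (from concentrate) + 442×0.529 = 833.35 lb/h.
Product flow = 1309.9 + 442 = 1751.9 lb/h; glucose fraction = 0.4757.

0.4757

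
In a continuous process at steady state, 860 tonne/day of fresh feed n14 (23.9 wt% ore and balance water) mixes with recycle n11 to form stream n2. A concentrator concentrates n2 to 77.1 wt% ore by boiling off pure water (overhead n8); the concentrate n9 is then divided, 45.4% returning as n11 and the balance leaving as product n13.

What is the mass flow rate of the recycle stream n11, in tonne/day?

221.7 tonne/day

Overall ore balance (none leaves overhead): ore in fresh feed = ore in product, i.e. 860×0.239 = (1−0.454)·n9·0.771.
n9 = 205.54/(0.771×0.546) = 488.26 tonne/day.
Recycle n11 = 0.454×488.26 = 221.67 tonne/day.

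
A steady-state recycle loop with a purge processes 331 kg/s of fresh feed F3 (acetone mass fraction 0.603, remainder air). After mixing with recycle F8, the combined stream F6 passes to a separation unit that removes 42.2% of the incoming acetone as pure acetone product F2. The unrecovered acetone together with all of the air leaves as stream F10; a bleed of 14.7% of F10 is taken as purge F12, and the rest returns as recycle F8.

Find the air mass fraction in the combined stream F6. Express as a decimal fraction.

0.694

air enters only via F3 and leaves only via the purge: 331×0.397 = 0.147×(air in F10), and the separation unit passes all air, so air in F6 = air in F10 = 893.93 kg/s.
acetone in F6: m_A = 331×0.603 + (1−0.147)·(1−0.422)·m_A, so m_A = 199.59/0.5070 = 393.7 kg/s.
F6 = 393.7 + 893.93 = 1287.6 kg/s.
air fraction in F6 = 893.93/1287.6 = 0.694.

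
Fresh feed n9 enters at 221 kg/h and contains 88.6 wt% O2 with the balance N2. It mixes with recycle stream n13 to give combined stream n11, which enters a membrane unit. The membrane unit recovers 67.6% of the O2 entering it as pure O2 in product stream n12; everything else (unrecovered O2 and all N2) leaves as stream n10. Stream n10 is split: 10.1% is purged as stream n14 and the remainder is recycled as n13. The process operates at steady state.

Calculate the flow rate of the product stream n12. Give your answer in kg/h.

O2 in n11: m_A = 221×0.886 + (1−0.101)·(1−0.676)·m_A, so m_A = 195.81/0.7087 = 276.28 kg/h.
Product n12 = 0.676×276.28 = 186.77 kg/h.

186.8 kg/h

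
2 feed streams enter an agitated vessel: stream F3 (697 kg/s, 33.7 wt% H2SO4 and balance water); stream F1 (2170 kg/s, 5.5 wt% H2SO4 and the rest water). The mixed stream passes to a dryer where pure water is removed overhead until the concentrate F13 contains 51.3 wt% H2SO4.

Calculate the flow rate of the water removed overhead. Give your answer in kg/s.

H2SO4 entering = 697×0.337 + 2170×0.055 = 354.24 kg/s.
All H2SO4 reports to F13, so F13 = 354.24/0.513 = 690.52 kg/s.
Total feed = 2867 kg/s; overhead = 2867 − 690.52 = 2176.5 kg/s.

2176 kg/s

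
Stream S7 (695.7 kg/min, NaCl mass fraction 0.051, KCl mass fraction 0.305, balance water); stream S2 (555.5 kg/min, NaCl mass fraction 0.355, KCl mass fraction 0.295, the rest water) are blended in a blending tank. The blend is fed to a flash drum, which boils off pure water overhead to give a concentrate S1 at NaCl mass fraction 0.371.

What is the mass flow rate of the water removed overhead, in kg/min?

NaCl entering = 695.7×0.051 + 555.5×0.355 = 232.68 kg/min.
All NaCl reports to S1, so S1 = 232.68/0.371 = 627.18 kg/min.
Total feed = 1251.2 kg/min; overhead = 1251.2 − 627.18 = 624.02 kg/min.

624 kg/min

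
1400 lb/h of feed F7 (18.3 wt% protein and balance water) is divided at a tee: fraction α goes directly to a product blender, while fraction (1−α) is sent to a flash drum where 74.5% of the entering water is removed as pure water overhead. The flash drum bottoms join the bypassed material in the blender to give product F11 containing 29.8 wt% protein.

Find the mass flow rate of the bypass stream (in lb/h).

All 1400×0.183 = 256.2 lb/h of protein reaches F11, so F11 = 256.2/0.298 = 859.73 lb/h and vapour = 540.27 lb/h.
The evaporator receives (1−α)·1400 of feed at 0.817 water and removes 0.745 of that water:
0.745×0.817×(1−α)×1400 = 540.27
(1−α) = 540.27/852.13 = 0.6340;  α = 0.3660.
Bypass flow = 0.3660×1400 = 512.37 lb/h.

512.4 lb/h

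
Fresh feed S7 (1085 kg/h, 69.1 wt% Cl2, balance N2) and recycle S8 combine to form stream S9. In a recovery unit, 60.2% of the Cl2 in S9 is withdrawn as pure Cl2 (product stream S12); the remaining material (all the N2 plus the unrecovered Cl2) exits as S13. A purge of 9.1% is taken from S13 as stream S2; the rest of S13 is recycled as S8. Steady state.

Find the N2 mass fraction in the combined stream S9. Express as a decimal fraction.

N2 enters only via S7 and leaves only via the purge: 1085×0.309 = 0.091×(N2 in S13), and the recovery unit passes all N2, so N2 in S9 = N2 in S13 = 3684.2 kg/h.
Cl2 in S9: m_A = 1085×0.691 + (1−0.091)·(1−0.602)·m_A, so m_A = 749.73/0.6382 = 1174.7 kg/h.
S9 = 1174.7 + 3684.2 = 4859 kg/h.
N2 fraction in S9 = 3684.2/4859 = 0.758.

0.758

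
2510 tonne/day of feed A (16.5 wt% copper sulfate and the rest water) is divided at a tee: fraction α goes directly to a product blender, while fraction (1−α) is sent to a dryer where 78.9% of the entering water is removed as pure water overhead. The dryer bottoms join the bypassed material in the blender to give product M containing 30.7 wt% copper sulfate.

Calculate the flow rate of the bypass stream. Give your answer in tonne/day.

All 2510×0.165 = 414.15 tonne/day of copper sulfate reaches M, so M = 414.15/0.307 = 1349 tonne/day and vapour = 1161 tonne/day.
The evaporator receives (1−α)·2510 of feed at 0.835 water and removes 0.789 of that water:
0.789×0.835×(1−α)×2510 = 1161
(1−α) = 1161/1653.6 = 0.7021;  α = 0.2979.
Bypass flow = 0.2979×2510 = 747.78 tonne/day.

747.8 tonne/day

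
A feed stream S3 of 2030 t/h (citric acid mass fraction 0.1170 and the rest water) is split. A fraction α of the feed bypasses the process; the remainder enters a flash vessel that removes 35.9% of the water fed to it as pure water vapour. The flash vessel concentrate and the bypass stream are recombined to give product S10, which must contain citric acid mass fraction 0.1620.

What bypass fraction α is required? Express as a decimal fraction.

All 2030×0.117 = 237.51 t/h of citric acid reaches S10, so S10 = 237.51/0.162 = 1466.1 t/h and vapour = 563.89 t/h.
The evaporator receives (1−α)·2030 of feed at 0.883 water and removes 0.359 of that water:
0.359×0.883×(1−α)×2030 = 563.89
(1−α) = 563.89/643.5 = 0.8763;  α = 0.1237.

0.124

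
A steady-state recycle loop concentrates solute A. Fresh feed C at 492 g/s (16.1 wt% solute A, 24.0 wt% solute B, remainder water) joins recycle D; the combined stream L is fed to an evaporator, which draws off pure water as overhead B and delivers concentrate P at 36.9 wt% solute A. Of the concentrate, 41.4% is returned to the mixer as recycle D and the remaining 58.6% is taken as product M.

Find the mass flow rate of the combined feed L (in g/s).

Overall solute A balance (none leaves overhead): solute A in fresh feed = solute A in product, i.e. 492×0.161 = (1−0.414)·P·0.369.
P = 79.212/(0.369×0.586) = 366.33 g/s.
Recycle D = 0.414×366.33 = 151.66 g/s.
Combined feed L = 492 + 151.66 = 643.66 g/s.

643.7 g/s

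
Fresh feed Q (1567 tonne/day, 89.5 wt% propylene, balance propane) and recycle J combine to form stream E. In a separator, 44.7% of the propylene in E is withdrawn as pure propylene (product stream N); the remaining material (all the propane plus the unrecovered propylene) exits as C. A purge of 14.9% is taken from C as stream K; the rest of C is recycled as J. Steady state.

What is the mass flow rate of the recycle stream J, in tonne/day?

2186 tonne/day

propane enters only via Q and leaves only via the purge: 1567×0.105 = 0.149×(propane in C), and the separator passes all propane, so propane in E = propane in C = 1104.3 tonne/day.
propylene in E: m_A = 1567×0.895 + (1−0.149)·(1−0.447)·m_A, so m_A = 1402.5/0.5294 = 2649.2 tonne/day.
C = (1−0.447)×2649.2 + 1104.3 = 2569.3 tonne/day.
Recycle J = (1−0.149)×2569.3 = 2186.4 tonne/day.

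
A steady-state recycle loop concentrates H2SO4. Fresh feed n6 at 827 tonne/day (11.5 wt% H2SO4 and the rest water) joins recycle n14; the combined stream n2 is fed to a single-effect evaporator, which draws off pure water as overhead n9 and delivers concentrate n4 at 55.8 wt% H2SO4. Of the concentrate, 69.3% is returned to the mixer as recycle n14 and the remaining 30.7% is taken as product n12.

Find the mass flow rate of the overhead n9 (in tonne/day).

656.6 tonne/day

Overall H2SO4 balance (none leaves overhead): H2SO4 in fresh feed = H2SO4 in product, i.e. 827×0.115 = (1−0.693)·n4·0.558.
n4 = 95.105/(0.558×0.307) = 555.18 tonne/day.
Recycle n14 = 0.693×555.18 = 384.74 tonne/day.
Combined feed n2 = 827 + 384.74 = 1211.7 tonne/day.
Overhead n9 = n2 − n4 = 1211.7 − 555.18 = 656.56 tonne/day.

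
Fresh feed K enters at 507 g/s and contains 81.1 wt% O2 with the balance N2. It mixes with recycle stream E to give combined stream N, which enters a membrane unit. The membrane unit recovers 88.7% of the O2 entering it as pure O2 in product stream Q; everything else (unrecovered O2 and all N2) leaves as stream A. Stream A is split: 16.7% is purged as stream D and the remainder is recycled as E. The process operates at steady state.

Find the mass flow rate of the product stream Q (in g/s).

402.6 g/s

O2 in N: m_A = 507×0.811 + (1−0.167)·(1−0.887)·m_A, so m_A = 411.18/0.9059 = 453.9 g/s.
Product Q = 0.887×453.9 = 402.61 g/s.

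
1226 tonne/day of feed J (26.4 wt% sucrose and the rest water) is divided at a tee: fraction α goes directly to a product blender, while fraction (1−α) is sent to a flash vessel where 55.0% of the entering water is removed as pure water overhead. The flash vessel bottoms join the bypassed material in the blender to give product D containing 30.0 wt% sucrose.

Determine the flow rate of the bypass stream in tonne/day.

All 1226×0.264 = 323.66 tonne/day of sucrose reaches D, so D = 323.66/0.300 = 1078.9 tonne/day and vapour = 147.12 tonne/day.
The evaporator receives (1−α)·1226 of feed at 0.736 water and removes 0.550 of that water:
0.550×0.736×(1−α)×1226 = 147.12
(1−α) = 147.12/496.28 = 0.2964;  α = 0.7036.
Bypass flow = 0.7036×1226 = 862.56 tonne/day.

862.6 tonne/day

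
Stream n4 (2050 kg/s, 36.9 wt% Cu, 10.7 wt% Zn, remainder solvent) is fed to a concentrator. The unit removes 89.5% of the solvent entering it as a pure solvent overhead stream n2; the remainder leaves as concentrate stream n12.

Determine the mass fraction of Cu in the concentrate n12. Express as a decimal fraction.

0.695

Cu is not removed: 2050×0.369 = 756.45 kg/s of Cu enters n12.
solvent entering = 2050×0.524 = 1074.2 kg/s; overhead removed = 0.895×1074.2 = 961.41 kg/s.
Concentrate = 2050 − 961.41 = 1088.6 kg/s.
Mass fraction = 756.45/1088.6 = 0.695.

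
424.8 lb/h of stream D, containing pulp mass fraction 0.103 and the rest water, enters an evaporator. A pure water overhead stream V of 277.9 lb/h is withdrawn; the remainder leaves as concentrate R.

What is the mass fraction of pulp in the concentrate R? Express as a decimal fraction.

pulp is not removed: 424.8×0.103 = 43.754 lb/h of pulp enters R.
Concentrate = 424.8 − 277.9 = 146.9 lb/h.
Mass fraction = 43.754/146.9 = 0.298.

0.298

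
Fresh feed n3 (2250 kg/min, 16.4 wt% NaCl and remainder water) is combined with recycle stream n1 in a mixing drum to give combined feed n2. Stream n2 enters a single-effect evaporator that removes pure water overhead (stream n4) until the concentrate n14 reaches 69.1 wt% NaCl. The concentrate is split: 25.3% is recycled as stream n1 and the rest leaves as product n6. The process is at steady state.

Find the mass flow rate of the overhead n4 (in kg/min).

Overall NaCl balance (none leaves overhead): NaCl in fresh feed = NaCl in product, i.e. 2250×0.164 = (1−0.253)·n14·0.691.
n14 = 369/(0.691×0.747) = 714.87 kg/min.
Recycle n1 = 0.253×714.87 = 180.86 kg/min.
Combined feed n2 = 2250 + 180.86 = 2430.9 kg/min.
Overhead n4 = n2 − n14 = 2430.9 − 714.87 = 1716 kg/min.

1716 kg/min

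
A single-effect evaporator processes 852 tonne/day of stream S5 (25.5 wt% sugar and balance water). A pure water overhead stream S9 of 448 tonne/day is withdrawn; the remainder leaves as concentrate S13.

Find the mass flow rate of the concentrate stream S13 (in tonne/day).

404 tonne/day

Concentrate = 852 − 448 = 404 tonne/day.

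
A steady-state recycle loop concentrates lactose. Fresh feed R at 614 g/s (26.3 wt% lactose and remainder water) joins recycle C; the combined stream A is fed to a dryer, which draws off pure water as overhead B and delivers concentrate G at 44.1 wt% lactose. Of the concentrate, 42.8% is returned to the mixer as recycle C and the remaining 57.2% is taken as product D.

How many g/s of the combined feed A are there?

Overall lactose balance (none leaves overhead): lactose in fresh feed = lactose in product, i.e. 614×0.263 = (1−0.428)·G·0.441.
G = 161.48/(0.441×0.572) = 640.16 g/s.
Recycle C = 0.428×640.16 = 273.99 g/s.
Combined feed A = 614 + 273.99 = 887.99 g/s.

888 g/s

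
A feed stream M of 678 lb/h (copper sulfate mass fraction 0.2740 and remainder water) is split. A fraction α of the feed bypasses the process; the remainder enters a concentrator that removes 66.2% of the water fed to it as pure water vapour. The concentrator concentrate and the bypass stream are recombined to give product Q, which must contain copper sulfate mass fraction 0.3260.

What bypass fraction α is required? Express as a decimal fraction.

0.668

All 678×0.274 = 185.77 lb/h of copper sulfate reaches Q, so Q = 185.77/0.326 = 569.85 lb/h and vapour = 108.15 lb/h.
The evaporator receives (1−α)·678 of feed at 0.726 water and removes 0.662 of that water:
0.662×0.726×(1−α)×678 = 108.15
(1−α) = 108.15/325.85 = 0.3319;  α = 0.6681.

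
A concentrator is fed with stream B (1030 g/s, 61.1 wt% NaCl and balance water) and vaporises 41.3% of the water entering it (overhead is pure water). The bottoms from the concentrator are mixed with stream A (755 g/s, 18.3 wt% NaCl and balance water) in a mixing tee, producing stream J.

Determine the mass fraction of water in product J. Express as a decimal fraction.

Vapour removed = 0.413×0.389×1030 = 165.48 g/s; concentrate = 864.52 g/s.
water reaching the mixer = 235.19 (from concentrate) + 755×0.817 = 852.03 g/s.
Product flow = 864.52 + 755 = 1619.5 g/s; water fraction = 0.526.

0.526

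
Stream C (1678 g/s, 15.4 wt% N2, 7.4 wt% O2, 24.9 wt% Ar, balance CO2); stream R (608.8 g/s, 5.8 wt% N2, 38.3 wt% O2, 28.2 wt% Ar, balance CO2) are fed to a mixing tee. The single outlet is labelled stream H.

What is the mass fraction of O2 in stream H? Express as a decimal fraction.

0.156

Total flow out = 1678 + 608.8 = 2286.8 g/s.
O2 in = 1678×0.074 + 608.8×0.383 = 357.34 g/s.
O2 mass fraction in H = 357.34/2286.8 = 0.156.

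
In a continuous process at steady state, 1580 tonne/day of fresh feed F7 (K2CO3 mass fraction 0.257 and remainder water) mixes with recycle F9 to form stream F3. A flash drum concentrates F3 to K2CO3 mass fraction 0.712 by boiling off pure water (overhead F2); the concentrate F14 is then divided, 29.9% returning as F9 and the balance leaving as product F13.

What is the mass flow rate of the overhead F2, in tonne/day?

1010 tonne/day

Overall K2CO3 balance (none leaves overhead): K2CO3 in fresh feed = K2CO3 in product, i.e. 1580×0.257 = (1−0.299)·F14·0.712.
F14 = 406.06/(0.712×0.701) = 813.56 tonne/day.
Recycle F9 = 0.299×813.56 = 243.26 tonne/day.
Combined feed F3 = 1580 + 243.26 = 1823.3 tonne/day.
Overhead F2 = F3 − F14 = 1823.3 − 813.56 = 1009.7 tonne/day.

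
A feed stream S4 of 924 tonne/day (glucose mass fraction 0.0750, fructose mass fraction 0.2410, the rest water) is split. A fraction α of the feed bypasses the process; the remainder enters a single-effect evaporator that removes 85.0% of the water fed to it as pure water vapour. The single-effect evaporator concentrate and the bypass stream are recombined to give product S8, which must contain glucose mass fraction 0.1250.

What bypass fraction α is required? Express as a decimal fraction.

0.312

All 924×0.075 = 69.3 tonne/day of glucose reaches S8, so S8 = 69.3/0.125 = 554.4 tonne/day and vapour = 369.6 tonne/day.
The evaporator receives (1−α)·924 of feed at 0.684 water and removes 0.850 of that water:
0.850×0.684×(1−α)×924 = 369.6
(1−α) = 369.6/537.21 = 0.6880;  α = 0.3120.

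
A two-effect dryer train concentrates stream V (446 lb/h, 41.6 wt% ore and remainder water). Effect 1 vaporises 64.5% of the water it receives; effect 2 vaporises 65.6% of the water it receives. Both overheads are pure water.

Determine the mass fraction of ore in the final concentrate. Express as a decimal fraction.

water in feed = 446×0.584 = 260.46 lb/h.
After stage 1: water left = (1−0.645)×260.46 = 92.465; stream total = 278 lb/h.
After stage 2: water left = (1−0.656)×92.465 = 31.808; final concentrate = 217.34 lb/h.
ore fraction = 185.54/217.34 = 0.854.

0.854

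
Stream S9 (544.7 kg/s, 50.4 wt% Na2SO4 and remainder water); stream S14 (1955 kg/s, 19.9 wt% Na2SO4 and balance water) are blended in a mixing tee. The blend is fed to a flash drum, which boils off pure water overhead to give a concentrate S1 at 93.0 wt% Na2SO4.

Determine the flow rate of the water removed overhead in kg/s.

Na2SO4 entering = 544.7×0.504 + 1955×0.199 = 663.57 kg/s.
All Na2SO4 reports to S1, so S1 = 663.57/0.930 = 713.52 kg/s.
Total feed = 2499.7 kg/s; overhead = 2499.7 − 713.52 = 1786.2 kg/s.

1786 kg/s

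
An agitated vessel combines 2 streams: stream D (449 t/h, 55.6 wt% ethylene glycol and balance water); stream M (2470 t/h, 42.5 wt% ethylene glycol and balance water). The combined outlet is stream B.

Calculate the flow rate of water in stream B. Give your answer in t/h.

1620 t/h

water out = water in = 449×0.444 + 2470×0.575 = 1619.6 t/h.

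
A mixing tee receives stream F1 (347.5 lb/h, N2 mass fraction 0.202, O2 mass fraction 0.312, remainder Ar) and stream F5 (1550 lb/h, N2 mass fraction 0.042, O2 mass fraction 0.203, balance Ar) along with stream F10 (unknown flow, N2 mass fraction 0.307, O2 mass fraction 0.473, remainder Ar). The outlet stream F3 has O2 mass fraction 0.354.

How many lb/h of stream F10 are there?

Let F10 be the unknown flow. Total out = 1897.5 + F10.
O2 balance: 423.07 + 0.473·F10 = 0.354·(1897.5 + F10)
(0.473 − 0.354)·F10 = 0.354×1897.5 − 423.07 = 248.64
F10 = 248.64 / 0.119 = 2089.5 lb/h

2089 lb/h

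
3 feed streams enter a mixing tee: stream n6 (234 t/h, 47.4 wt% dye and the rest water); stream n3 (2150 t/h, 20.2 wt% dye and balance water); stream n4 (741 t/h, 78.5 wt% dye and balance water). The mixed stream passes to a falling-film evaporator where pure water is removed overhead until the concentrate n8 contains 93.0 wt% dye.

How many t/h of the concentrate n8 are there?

dye entering = 234×0.474 + 2150×0.202 + 741×0.785 = 1126.9 t/h.
All dye reports to n8, so n8 = 1126.9/0.930 = 1211.7 t/h.

1212 t/h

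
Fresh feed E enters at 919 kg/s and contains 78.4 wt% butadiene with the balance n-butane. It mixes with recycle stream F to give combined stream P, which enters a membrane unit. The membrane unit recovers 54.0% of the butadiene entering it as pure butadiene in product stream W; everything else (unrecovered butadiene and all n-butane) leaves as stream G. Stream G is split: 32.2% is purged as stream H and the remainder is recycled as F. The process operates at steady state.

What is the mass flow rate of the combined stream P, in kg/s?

1664 kg/s

n-butane enters only via E and leaves only via the purge: 919×0.216 = 0.322×(n-butane in G), and the membrane unit passes all n-butane, so n-butane in P = n-butane in G = 616.47 kg/s.
butadiene in P: m_A = 919×0.784 + (1−0.322)·(1−0.540)·m_A, so m_A = 720.5/0.6881 = 1047 kg/s.
P = 1047 + 616.47 = 1663.5 kg/s.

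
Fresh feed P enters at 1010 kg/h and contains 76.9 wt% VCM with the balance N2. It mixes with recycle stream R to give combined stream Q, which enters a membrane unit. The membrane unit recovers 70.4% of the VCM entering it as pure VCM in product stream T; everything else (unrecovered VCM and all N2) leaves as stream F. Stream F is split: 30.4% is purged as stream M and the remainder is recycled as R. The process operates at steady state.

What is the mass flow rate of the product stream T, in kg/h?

VCM in Q: m_A = 1010×0.769 + (1−0.304)·(1−0.704)·m_A, so m_A = 776.69/0.7940 = 978.22 kg/h.
Product T = 0.704×978.22 = 688.67 kg/h.

688.7 kg/h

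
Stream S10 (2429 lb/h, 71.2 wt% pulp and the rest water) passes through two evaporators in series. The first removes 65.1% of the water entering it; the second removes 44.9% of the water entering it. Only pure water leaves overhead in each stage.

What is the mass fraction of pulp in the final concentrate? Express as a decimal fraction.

0.928

water in feed = 2429×0.288 = 699.55 lb/h.
After stage 1: water left = (1−0.651)×699.55 = 244.14; stream total = 1973.6 lb/h.
After stage 2: water left = (1−0.449)×244.14 = 134.52; final concentrate = 1864 lb/h.
pulp fraction = 1729.4/1864 = 0.928.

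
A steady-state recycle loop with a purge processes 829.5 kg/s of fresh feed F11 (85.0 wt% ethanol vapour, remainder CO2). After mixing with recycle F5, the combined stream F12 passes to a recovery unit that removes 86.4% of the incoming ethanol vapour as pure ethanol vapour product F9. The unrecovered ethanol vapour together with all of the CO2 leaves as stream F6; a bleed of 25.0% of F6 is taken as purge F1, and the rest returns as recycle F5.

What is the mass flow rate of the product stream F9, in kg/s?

ethanol vapour in F12: m_A = 829.5×0.850 + (1−0.250)·(1−0.864)·m_A, so m_A = 705.07/0.8980 = 785.16 kg/s.
Product F9 = 0.864×785.16 = 678.38 kg/s.

678.4 kg/s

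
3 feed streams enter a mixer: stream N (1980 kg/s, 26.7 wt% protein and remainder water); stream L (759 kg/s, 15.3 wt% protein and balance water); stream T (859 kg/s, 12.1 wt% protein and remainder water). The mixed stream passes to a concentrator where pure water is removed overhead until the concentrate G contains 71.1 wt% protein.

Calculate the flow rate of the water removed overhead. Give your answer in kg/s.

2545 kg/s

protein entering = 1980×0.267 + 759×0.153 + 859×0.121 = 748.73 kg/s.
All protein reports to G, so G = 748.73/0.711 = 1053.1 kg/s.
Total feed = 3598 kg/s; overhead = 3598 − 1053.1 = 2544.9 kg/s.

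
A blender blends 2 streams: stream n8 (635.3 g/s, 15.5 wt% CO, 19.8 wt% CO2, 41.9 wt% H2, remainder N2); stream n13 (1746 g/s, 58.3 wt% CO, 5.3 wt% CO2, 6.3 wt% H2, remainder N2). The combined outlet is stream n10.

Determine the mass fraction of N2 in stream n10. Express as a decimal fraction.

Total flow out = 635.3 + 1746 = 2381.3 g/s.
N2 in = 635.3×0.228 + 1746×0.301 = 670.39 g/s.
N2 mass fraction in n10 = 670.39/2381.3 = 0.282.

0.282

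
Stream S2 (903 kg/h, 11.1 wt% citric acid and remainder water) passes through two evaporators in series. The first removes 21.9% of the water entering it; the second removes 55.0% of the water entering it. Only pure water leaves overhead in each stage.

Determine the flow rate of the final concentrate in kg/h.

382.4 kg/h

water in feed = 903×0.889 = 802.77 kg/h.
After stage 1: water left = (1−0.219)×802.77 = 626.96; stream total = 727.19 kg/h.
After stage 2: water left = (1−0.550)×626.96 = 282.13; final concentrate = 382.37 kg/h.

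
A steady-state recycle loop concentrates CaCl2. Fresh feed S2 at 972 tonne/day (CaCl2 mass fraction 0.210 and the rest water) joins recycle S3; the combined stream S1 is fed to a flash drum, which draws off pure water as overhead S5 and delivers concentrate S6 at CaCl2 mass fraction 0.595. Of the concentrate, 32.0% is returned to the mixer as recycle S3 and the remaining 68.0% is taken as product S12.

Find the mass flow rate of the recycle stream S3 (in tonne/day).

Overall CaCl2 balance (none leaves overhead): CaCl2 in fresh feed = CaCl2 in product, i.e. 972×0.210 = (1−0.320)·S6·0.595.
S6 = 204.12/(0.595×0.680) = 504.5 tonne/day.
Recycle S3 = 0.320×504.5 = 161.44 tonne/day.

161.4 tonne/day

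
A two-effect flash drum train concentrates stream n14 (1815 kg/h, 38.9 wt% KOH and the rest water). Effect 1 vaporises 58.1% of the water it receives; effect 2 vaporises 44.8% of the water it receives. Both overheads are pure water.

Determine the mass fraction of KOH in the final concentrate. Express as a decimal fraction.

water in feed = 1815×0.611 = 1109 kg/h.
After stage 1: water left = (1−0.581)×1109 = 464.66; stream total = 1170.7 kg/h.
After stage 2: water left = (1−0.448)×464.66 = 256.49; final concentrate = 962.53 kg/h.
KOH fraction = 706.03/962.53 = 0.7335.

0.7335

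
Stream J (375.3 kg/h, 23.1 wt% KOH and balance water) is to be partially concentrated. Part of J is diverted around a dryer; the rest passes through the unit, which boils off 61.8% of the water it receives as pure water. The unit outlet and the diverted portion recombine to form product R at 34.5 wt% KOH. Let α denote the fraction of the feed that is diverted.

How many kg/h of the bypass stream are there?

All 375.3×0.231 = 86.694 kg/h of KOH reaches R, so R = 86.694/0.345 = 251.29 kg/h and vapour = 124.01 kg/h.
The evaporator receives (1−α)·375.3 of feed at 0.769 water and removes 0.618 of that water:
0.618×0.769×(1−α)×375.3 = 124.01
(1−α) = 124.01/178.36 = 0.6953;  α = 0.3047.
Bypass flow = 0.3047×375.3 = 114.35 kg/h.

114.4 kg/h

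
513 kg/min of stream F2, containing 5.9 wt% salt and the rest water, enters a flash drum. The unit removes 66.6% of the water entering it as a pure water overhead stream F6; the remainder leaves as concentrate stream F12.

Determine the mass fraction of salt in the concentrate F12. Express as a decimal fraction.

0.1581

salt is not removed: 513×0.059 = 30.267 kg/min of salt enters F12.
water entering = 513×0.941 = 482.73 kg/min; overhead removed = 0.666×482.73 = 321.5 kg/min.
Concentrate = 513 − 321.5 = 191.5 kg/min.
Mass fraction = 30.267/191.5 = 0.1581.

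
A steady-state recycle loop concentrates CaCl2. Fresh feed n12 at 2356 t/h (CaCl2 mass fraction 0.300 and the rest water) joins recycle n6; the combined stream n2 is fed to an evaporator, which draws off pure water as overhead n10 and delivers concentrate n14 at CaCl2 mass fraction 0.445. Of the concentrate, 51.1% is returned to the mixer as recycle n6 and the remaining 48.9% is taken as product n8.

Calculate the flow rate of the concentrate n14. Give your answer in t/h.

Overall CaCl2 balance (none leaves overhead): CaCl2 in fresh feed = CaCl2 in product, i.e. 2356×0.300 = (1−0.511)·n14·0.445.
n14 = 706.8/(0.445×0.489) = 3248.1 t/h.

3248 t/h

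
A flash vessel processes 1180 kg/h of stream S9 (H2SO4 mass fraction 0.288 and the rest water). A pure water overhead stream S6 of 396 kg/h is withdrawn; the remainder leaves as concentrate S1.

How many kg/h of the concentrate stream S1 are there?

784 kg/h

Concentrate = 1180 − 396 = 784 kg/h.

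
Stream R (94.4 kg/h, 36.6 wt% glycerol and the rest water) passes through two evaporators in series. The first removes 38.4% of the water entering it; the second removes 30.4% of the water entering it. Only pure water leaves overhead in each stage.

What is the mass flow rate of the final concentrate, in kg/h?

water in feed = 94.4×0.634 = 59.85 kg/h.
After stage 1: water left = (1−0.384)×59.85 = 36.867; stream total = 71.418 kg/h.
After stage 2: water left = (1−0.304)×36.867 = 25.66; final concentrate = 60.21 kg/h.

60.21 kg/h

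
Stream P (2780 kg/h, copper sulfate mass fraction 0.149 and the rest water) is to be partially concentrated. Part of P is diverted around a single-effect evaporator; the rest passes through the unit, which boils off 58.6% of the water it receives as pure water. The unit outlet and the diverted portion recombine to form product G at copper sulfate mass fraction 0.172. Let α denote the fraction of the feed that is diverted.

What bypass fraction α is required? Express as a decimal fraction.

0.732

All 2780×0.149 = 414.22 kg/h of copper sulfate reaches G, so G = 414.22/0.172 = 2408.3 kg/h and vapour = 371.74 kg/h.
The evaporator receives (1−α)·2780 of feed at 0.851 water and removes 0.586 of that water:
0.586×0.851×(1−α)×2780 = 371.74
(1−α) = 371.74/1386.3 = 0.2681;  α = 0.7319.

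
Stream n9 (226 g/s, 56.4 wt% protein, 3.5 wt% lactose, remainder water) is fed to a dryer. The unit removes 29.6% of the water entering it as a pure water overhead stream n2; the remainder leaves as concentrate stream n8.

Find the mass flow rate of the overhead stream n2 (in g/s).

water entering = 226×0.401 = 90.626 g/s; overhead removed = 0.296×90.626 = 26.825 g/s.

26.83 g/s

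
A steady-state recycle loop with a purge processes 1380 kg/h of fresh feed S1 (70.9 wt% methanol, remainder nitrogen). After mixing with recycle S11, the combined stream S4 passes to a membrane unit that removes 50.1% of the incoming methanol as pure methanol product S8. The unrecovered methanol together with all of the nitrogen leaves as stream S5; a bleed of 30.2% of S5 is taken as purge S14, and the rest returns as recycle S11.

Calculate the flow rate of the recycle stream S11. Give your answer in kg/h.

nitrogen enters only via S1 and leaves only via the purge: 1380×0.291 = 0.302×(nitrogen in S5), and the membrane unit passes all nitrogen, so nitrogen in S4 = nitrogen in S5 = 1329.7 kg/h.
methanol in S4: m_A = 1380×0.709 + (1−0.302)·(1−0.501)·m_A, so m_A = 978.42/0.6517 = 1501.3 kg/h.
S5 = (1−0.501)×1501.3 + 1329.7 = 2078.9 kg/h.
Recycle S11 = (1−0.302)×2078.9 = 1451.1 kg/h.

1451 kg/h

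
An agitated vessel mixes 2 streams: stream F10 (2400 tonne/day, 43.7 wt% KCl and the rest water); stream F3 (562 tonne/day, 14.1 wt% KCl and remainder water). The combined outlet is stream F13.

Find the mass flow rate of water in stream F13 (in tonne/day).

1834 tonne/day

water out = water in = 2400×0.563 + 562×0.859 = 1834 tonne/day.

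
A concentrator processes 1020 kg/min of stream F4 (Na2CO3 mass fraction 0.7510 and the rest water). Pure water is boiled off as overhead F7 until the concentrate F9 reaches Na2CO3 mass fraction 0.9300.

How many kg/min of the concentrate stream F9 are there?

823.7 kg/min

Na2CO3 is conserved: 1020×0.751 = 766.02 kg/min all reports to the concentrate.
Concentrate = 766.02/(target fraction) = 823.68 kg/min.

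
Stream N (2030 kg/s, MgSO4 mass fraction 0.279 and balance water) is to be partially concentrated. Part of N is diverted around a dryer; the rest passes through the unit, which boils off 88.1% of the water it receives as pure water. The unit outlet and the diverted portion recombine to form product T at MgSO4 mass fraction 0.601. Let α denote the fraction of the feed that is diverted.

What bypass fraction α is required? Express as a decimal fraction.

All 2030×0.279 = 566.37 kg/s of MgSO4 reaches T, so T = 566.37/0.601 = 942.38 kg/s and vapour = 1087.6 kg/s.
The evaporator receives (1−α)·2030 of feed at 0.721 water and removes 0.881 of that water:
0.881×0.721×(1−α)×2030 = 1087.6
(1−α) = 1087.6/1289.5 = 0.8435;  α = 0.1565.

0.157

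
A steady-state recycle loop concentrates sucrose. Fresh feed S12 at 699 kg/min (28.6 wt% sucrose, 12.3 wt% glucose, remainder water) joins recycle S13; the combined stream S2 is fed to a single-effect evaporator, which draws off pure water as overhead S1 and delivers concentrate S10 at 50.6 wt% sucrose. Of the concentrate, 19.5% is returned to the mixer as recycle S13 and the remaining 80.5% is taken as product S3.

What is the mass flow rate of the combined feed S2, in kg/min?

794.7 kg/min

Overall sucrose balance (none leaves overhead): sucrose in fresh feed = sucrose in product, i.e. 699×0.286 = (1−0.195)·S10·0.506.
S10 = 199.91/(0.506×0.805) = 490.79 kg/min.
Recycle S13 = 0.195×490.79 = 95.704 kg/min.
Combined feed S2 = 699 + 95.704 = 794.7 kg/min.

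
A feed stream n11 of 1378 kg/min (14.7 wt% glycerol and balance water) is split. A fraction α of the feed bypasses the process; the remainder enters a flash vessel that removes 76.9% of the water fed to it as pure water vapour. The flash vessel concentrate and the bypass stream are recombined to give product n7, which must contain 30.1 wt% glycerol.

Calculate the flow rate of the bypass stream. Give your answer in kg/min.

All 1378×0.147 = 202.57 kg/min of glycerol reaches n7, so n7 = 202.57/0.301 = 672.98 kg/min and vapour = 705.02 kg/min.
The evaporator receives (1−α)·1378 of feed at 0.853 water and removes 0.769 of that water:
0.769×0.853×(1−α)×1378 = 705.02
(1−α) = 705.02/903.91 = 0.7800;  α = 0.2200.
Bypass flow = 0.2200×1378 = 303.2 kg/min.

303.2 kg/min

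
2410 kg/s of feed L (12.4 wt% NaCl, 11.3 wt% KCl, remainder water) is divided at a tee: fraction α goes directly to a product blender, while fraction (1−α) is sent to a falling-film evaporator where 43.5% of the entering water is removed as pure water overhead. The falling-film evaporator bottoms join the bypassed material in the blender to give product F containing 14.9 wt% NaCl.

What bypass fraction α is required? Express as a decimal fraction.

All 2410×0.124 = 298.84 kg/s of NaCl reaches F, so F = 298.84/0.149 = 2005.6 kg/s and vapour = 404.36 kg/s.
The evaporator receives (1−α)·2410 of feed at 0.763 water and removes 0.435 of that water:
0.435×0.763×(1−α)×2410 = 404.36
(1−α) = 404.36/799.89 = 0.5055;  α = 0.4945.

0.494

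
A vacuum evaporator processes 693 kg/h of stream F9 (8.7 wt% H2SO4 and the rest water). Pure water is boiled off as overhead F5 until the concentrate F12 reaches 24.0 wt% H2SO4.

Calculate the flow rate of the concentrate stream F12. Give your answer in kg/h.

H2SO4 is conserved: 693×0.087 = 60.291 kg/h all reports to the concentrate.
Concentrate = 60.291/(target fraction) = 251.21 kg/h.

251.2 kg/h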